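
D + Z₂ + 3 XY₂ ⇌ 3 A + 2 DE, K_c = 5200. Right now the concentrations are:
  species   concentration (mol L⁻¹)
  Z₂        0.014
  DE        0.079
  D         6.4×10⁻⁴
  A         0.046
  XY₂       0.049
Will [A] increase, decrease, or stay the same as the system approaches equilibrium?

Q_c = [A]³·[DE]² / ([D]·[Z₂]·[XY₂]³) = (0.046)³·(0.079)² / ((6.4×10⁻⁴)·(0.014)·(0.049)³) = 580
Q_c = 580 < K_c = 5200: net forward reaction.
A is a product, so it increases.

increase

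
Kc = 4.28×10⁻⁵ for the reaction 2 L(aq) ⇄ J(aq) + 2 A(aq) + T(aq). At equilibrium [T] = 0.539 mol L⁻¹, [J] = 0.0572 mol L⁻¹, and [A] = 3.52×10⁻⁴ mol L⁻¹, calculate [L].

At equilibrium, Kc = [J]·[A]²·[T] / [L]² = 4.28×10⁻⁵.
(0.0572)·(3.52×10⁻⁴)²·(0.539) / ([L])² = 4.28×10⁻⁵
[L]² = 8.93×10⁻⁵ ⇒ [L] = 0.00945 mol L⁻¹

[L] = 0.00945 mol L⁻¹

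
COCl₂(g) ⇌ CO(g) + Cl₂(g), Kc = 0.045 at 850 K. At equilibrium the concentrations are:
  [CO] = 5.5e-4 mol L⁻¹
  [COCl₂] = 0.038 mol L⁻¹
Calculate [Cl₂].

[Cl₂] = 3.1 mol L⁻¹

At equilibrium, Kc = [CO]·[Cl₂] / [COCl₂] = 0.045.
(5.5e-4)·([Cl₂]) / (0.038) = 0.045
[Cl₂] = 3.11 = 3.1 mol L⁻¹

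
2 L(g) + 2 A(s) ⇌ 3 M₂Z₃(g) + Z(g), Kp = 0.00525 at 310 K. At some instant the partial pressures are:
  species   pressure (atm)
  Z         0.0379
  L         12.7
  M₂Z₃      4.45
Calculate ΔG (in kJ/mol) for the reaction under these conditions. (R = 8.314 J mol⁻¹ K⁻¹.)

(A is a pure solid — omitted from Qp.)
Qp = P(M₂Z₃)³·P(Z) / P(L)² = (4.45)³·(0.0379) / (12.7)² = 0.0207
ΔG = RT ln(Qp/Kp) = (8.314 J mol⁻¹ K⁻¹)(310 K) × ln(0.0207/0.00525)
   = (2.577 kJ/mol)(1.372) = 3.54 kJ/mol
ΔG > 0, so the forward reaction is non-spontaneous (proceeds in reverse).

ΔG = 3.54 kJ/mol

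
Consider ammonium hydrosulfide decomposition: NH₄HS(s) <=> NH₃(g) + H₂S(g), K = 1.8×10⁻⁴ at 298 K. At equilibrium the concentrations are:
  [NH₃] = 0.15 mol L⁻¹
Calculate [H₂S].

(NH₄HS is a pure solid — omitted from K.)
At equilibrium, K = [NH₃]·[H₂S] = 1.8×10⁻⁴.
(0.15)·([H₂S]) = 1.8×10⁻⁴
[H₂S] = 0.00120 = 0.0012 mol L⁻¹

[H₂S] = 0.0012 mol L⁻¹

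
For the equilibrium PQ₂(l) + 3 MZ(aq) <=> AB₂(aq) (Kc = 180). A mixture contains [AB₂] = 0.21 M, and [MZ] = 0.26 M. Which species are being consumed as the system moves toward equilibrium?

(PQ₂ is a pure liquid — omitted from Qc.)
Qc = [AB₂] / [MZ]³ = (0.21) / (0.26)³ = 12
Qc = 12 < Kc = 180: net forward reaction.

PQ₂, MZ (reactants)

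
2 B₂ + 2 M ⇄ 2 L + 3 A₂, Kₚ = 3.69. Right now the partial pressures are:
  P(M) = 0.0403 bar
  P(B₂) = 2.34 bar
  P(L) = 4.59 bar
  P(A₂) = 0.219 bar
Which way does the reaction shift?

Qₚ = P(L)²·P(A₂)³ / (P(B₂)²·P(M)²) = (4.59)²·(0.219)³ / ((2.34)²·(0.0403)²) = 24.9
Qₚ = 24.9 > Kₚ = 3.69, so the reverse reaction proceeds.

to the left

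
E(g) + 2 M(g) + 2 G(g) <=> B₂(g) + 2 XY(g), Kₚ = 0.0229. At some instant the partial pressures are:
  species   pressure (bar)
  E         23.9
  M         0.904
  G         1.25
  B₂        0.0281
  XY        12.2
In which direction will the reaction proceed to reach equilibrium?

Qₚ = P(B₂)·P(XY)² / (P(E)·P(M)²·P(G)²) = (0.0281)·(12.2)² / ((23.9)·(0.904)²·(1.25)²) = 0.137
Qₚ = 0.137 > Kₚ = 0.0229, so the reverse reaction proceeds.

to the left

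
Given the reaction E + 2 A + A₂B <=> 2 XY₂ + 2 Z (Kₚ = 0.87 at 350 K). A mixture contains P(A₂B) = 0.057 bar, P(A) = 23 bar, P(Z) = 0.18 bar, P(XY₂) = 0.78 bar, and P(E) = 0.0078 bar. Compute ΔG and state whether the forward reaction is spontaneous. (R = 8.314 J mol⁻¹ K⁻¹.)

ΔG = -6.81 kJ/mol; the forward reaction is spontaneous

Qₚ = P(XY₂)²·P(Z)² / (P(E)·P(A)²·P(A₂B)) = (0.78)²·(0.18)² / ((0.0078)·(23)²·(0.057)) = 0.0838
ΔG = RT ln(Qₚ/Kₚ) = (8.314 J mol⁻¹ K⁻¹)(350 K) × ln(0.0838/0.87)
   = (2.910 kJ/mol)(-2.340) = -6.81 kJ/mol
ΔG < 0, so the forward reaction is spontaneous (proceeds forward).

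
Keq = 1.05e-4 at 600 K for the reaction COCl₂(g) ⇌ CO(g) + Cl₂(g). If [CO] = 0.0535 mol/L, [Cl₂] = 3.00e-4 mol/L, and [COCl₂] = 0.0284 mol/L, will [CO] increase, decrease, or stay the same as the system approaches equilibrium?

Q = [CO]·[Cl₂] / [COCl₂] = (0.0535)·(3.00e-4) / (0.0284) = 5.65e-4
Q = 5.65e-4 > Keq = 1.05e-4: net reverse reaction.
CO is a product, so it decreases.

decrease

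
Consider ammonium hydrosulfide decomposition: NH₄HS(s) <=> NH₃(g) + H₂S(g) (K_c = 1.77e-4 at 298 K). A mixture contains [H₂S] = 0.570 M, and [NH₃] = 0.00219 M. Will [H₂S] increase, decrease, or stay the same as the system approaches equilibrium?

decrease

(NH₄HS is a pure solid — omitted from Q_c.)
Q_c = [NH₃]·[H₂S] = (0.00219)·(0.570) = 0.00125
Q_c = 0.00125 > K_c = 1.77e-4: net reverse reaction.
H₂S is a product, so it decreases.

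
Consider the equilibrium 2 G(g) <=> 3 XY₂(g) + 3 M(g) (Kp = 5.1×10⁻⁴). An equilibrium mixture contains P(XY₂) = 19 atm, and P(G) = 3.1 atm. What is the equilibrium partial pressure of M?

At equilibrium, Kp = P(XY₂)³·P(M)³ / P(G)² = 5.1×10⁻⁴.
(19)³·(P(M))³ / (3.1)² = 5.1×10⁻⁴
P(M)³ = 7.15×10⁻⁷ ⇒ P(M) = 0.0089 atm

P(M) = 0.0089 atm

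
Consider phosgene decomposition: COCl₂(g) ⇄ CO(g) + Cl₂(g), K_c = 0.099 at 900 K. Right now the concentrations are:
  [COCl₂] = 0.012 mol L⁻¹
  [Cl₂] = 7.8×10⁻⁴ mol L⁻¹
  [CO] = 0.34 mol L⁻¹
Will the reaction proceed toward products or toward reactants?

Q_c = [CO]·[Cl₂] / [COCl₂] = (0.34)·(7.8×10⁻⁴) / (0.012) = 0.022
Q_c = 0.022 < K_c = 0.099, so the forward reaction proceeds.

to the right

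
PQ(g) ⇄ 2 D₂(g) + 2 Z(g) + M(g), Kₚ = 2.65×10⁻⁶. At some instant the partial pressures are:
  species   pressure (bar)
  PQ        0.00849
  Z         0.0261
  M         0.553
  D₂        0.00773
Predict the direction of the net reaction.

no net change (already at equilibrium)

Qₚ = P(D₂)²·P(Z)²·P(M) / P(PQ) = (0.00773)²·(0.0261)²·(0.553) / (0.00849) = 2.65×10⁻⁶
Qₚ = 2.65×10⁻⁶ = Kₚ, so the system is already at equilibrium.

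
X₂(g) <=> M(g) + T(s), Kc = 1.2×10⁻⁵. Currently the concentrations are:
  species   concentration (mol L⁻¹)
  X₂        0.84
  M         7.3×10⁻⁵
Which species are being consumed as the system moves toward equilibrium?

M, T (products)

(T is a pure solid — omitted from Qc.)
Qc = [M] / [X₂] = (7.3×10⁻⁵) / (0.84) = 8.7×10⁻⁵
Qc = 8.7×10⁻⁵ > Kc = 1.2×10⁻⁵: net reverse reaction.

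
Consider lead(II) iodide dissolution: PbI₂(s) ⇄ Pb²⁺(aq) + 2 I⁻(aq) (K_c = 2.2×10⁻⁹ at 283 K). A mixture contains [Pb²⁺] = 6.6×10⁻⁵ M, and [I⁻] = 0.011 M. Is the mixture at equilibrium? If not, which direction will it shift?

no; Q > K, reaction proceeds in reverse

(PbI₂ is a pure solid — omitted from Q_c.)
Q_c = [Pb²⁺]·[I⁻]² = (6.6×10⁻⁵)·(0.011)² = 8.0×10⁻⁹
Q_c = 8.0×10⁻⁹ > K_c = 2.2×10⁻⁹: net reverse reaction.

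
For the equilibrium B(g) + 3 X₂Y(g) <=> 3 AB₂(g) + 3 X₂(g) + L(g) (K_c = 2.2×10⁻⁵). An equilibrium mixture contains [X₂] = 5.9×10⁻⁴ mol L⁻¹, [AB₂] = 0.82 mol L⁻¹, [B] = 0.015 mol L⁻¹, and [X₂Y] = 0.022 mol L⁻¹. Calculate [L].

At equilibrium, K_c = [AB₂]³·[X₂]³·[L] / ([B]·[X₂Y]³) = 2.2×10⁻⁵.
(0.82)³·(5.9×10⁻⁴)³·([L]) / ((0.015)·(0.022)³) = 2.2×10⁻⁵
[L] = 0.0310 = 0.031 mol L⁻¹

[L] = 0.031 mol L⁻¹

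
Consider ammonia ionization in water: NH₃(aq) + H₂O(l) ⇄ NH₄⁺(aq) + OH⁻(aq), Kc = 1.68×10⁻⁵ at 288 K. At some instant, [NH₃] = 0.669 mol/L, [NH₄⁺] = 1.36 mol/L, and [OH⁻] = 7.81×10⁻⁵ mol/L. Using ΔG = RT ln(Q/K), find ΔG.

(H₂O is a pure liquid — omitted from Qc.)
Qc = [NH₄⁺]·[OH⁻] / [NH₃] = (1.36)·(7.81×10⁻⁵) / (0.669) = 1.59×10⁻⁴
ΔG = RT ln(Qc/Kc) = (8.314 J mol⁻¹ K⁻¹)(288 K) × ln(1.59×10⁻⁴/1.68×10⁻⁵)
   = (2.394 kJ/mol)(2.248) = 5.38 kJ/mol
ΔG > 0, so the forward reaction is non-spontaneous (proceeds in reverse).

ΔG = 5.38 kJ/mol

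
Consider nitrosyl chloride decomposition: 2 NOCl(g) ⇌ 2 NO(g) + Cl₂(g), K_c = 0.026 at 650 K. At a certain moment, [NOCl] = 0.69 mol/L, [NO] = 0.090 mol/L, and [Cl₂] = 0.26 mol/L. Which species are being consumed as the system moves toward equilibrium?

NOCl (reactants)

Q_c = [NO]²·[Cl₂] / [NOCl]² = (0.090)²·(0.26) / (0.69)² = 0.0044
Q_c = 0.0044 < K_c = 0.026: net forward reaction.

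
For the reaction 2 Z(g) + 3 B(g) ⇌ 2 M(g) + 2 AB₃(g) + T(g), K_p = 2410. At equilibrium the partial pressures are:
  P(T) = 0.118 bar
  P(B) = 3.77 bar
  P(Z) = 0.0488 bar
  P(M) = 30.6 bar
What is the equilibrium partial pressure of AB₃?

At equilibrium, K_p = P(M)²·P(AB₃)²·P(T) / (P(Z)²·P(B)³) = 2410.
(30.6)²·(P(AB₃))²·(0.118) / ((0.0488)²·(3.77)³) = 2410
P(AB₃)² = 2.78 ⇒ P(AB₃) = 1.67 bar

P(AB₃) = 1.67 bar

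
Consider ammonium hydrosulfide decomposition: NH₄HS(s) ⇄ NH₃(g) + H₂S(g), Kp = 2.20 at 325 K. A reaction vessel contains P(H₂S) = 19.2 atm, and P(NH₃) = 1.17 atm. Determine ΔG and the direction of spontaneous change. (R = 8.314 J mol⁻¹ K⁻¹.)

(NH₄HS is a pure solid — omitted from Qp.)
Qp = P(NH₃)·P(H₂S) = (1.17)·(19.2) = 22.5
ΔG = RT ln(Qp/Kp) = (8.314 J mol⁻¹ K⁻¹)(325 K) × ln(22.5/2.20)
   = (2.702 kJ/mol)(2.325) = 6.28 kJ/mol
ΔG > 0, so the forward reaction is non-spontaneous (proceeds in reverse).

ΔG = 6.28 kJ/mol; the forward reaction is non-spontaneous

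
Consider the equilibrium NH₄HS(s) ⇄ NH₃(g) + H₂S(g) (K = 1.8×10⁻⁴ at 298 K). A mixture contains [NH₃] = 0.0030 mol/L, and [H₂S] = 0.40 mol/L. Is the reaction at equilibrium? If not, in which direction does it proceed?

reverse (toward reactants)

(NH₄HS is a pure solid — omitted from Q.)
Q = [NH₃]·[H₂S] = (0.0030)·(0.40) = 0.0012
Q = 0.0012 > K = 1.8×10⁻⁴, so the reverse reaction proceeds.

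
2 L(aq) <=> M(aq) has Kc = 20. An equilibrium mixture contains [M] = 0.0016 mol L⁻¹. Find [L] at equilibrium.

At equilibrium, Kc = [M] / [L]² = 20.
(0.0016) / ([L])² = 20
[L]² = 8.00×10⁻⁵ ⇒ [L] = 0.0089 mol L⁻¹

[L] = 0.0089 mol L⁻¹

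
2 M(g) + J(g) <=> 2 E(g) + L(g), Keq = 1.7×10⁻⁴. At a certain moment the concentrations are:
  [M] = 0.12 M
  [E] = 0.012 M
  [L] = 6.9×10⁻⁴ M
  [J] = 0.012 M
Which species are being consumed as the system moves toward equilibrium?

Q = [E]²·[L] / ([M]²·[J]) = (0.012)²·(6.9×10⁻⁴) / ((0.12)²·(0.012)) = 5.8×10⁻⁴
Q = 5.8×10⁻⁴ > Keq = 1.7×10⁻⁴: net reverse reaction.

E, L (products)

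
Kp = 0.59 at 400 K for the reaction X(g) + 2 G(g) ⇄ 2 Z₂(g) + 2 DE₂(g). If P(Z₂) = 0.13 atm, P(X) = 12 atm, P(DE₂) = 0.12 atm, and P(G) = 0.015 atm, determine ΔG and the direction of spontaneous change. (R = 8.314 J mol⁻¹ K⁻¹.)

Qp = P(Z₂)²·P(DE₂)² / (P(X)·P(G)²) = (0.13)²·(0.12)² / ((12)·(0.015)²) = 0.0901
ΔG = RT ln(Qp/Kp) = (8.314 J mol⁻¹ K⁻¹)(400 K) × ln(0.0901/0.59)
   = (3.326 kJ/mol)(-1.879) = -6.25 kJ/mol
ΔG < 0, so the forward reaction is spontaneous (proceeds forward).

ΔG = -6.25 kJ/mol; the forward reaction is spontaneous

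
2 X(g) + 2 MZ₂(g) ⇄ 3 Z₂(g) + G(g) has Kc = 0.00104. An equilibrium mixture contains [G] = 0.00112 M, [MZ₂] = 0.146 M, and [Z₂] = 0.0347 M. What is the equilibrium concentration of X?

At equilibrium, Kc = [Z₂]³·[G] / ([X]²·[MZ₂]²) = 0.00104.
(0.0347)³·(0.00112) / (([X])²·(0.146)²) = 0.00104
[X]² = 0.00211 ⇒ [X] = 0.0459 M

[X] = 0.0459 M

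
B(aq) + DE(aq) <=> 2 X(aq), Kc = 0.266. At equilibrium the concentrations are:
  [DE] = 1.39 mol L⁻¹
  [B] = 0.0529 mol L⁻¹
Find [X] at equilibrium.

At equilibrium, Kc = [X]² / ([B]·[DE]) = 0.266.
([X])² / ((0.0529)·(1.39)) = 0.266
[X]² = 0.0196 ⇒ [X] = 0.140 mol L⁻¹

[X] = 0.140 mol L⁻¹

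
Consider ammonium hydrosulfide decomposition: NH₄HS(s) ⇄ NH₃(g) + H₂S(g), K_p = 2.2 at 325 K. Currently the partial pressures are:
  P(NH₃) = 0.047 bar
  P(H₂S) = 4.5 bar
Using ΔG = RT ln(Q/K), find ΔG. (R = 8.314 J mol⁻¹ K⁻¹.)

ΔG = -6.33 kJ/mol

(NH₄HS is a pure solid — omitted from Q_p.)
Q_p = P(NH₃)·P(H₂S) = (0.047)·(4.5) = 0.211
ΔG = RT ln(Q_p/K_p) = (8.314 J mol⁻¹ K⁻¹)(325 K) × ln(0.211/2.2)
   = (2.702 kJ/mol)(-2.344) = -6.33 kJ/mol
ΔG < 0, so the forward reaction is spontaneous (proceeds forward).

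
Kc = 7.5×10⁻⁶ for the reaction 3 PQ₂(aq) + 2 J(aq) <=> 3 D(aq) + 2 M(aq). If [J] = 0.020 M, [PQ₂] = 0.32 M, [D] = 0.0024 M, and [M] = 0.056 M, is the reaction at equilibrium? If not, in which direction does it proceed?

Qc = [D]³·[M]² / ([PQ₂]³·[J]²) = (0.0024)³·(0.056)² / ((0.32)³·(0.020)²) = 3.3×10⁻⁶
Qc = 3.3×10⁻⁶ < Kc = 7.5×10⁻⁶, so the forward reaction proceeds.

toward products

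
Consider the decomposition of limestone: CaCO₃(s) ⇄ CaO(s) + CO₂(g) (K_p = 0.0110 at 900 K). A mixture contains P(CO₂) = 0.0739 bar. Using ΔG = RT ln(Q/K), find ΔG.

(CaCO₃, CaO are pure solids — omitted from Q_p.)
Q_p = P(CO₂) = 0.0739
ΔG = RT ln(Q_p/K_p) = (8.314 J mol⁻¹ K⁻¹)(900 K) × ln(0.0739/0.0110)
   = (7.483 kJ/mol)(1.905) = 14.3 kJ/mol
ΔG > 0, so the forward reaction is non-spontaneous (proceeds in reverse).

ΔG = 14.3 kJ/mol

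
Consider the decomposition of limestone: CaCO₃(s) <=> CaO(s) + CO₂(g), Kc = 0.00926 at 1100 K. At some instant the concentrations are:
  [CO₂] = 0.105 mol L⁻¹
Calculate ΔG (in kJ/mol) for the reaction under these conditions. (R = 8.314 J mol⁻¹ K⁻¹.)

(CaCO₃, CaO are pure solids — omitted from Qc.)
Qc = [CO₂] = 0.105
ΔG = RT ln(Qc/Kc) = (8.314 J mol⁻¹ K⁻¹)(1100 K) × ln(0.105/0.00926)
   = (9.145 kJ/mol)(2.428) = 22.2 kJ/mol
ΔG > 0, so the forward reaction is non-spontaneous (proceeds in reverse).

ΔG = 22.2 kJ/mol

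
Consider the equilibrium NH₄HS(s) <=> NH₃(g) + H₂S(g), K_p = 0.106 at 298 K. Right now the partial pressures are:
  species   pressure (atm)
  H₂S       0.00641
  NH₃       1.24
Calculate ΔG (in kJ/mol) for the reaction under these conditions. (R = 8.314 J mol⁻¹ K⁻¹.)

ΔG = -6.42 kJ/mol

(NH₄HS is a pure solid — omitted from Q_p.)
Q_p = P(NH₃)·P(H₂S) = (1.24)·(0.00641) = 0.00795
ΔG = RT ln(Q_p/K_p) = (8.314 J mol⁻¹ K⁻¹)(298 K) × ln(0.00795/0.106)
   = (2.478 kJ/mol)(-2.590) = -6.42 kJ/mol
ΔG < 0, so the forward reaction is spontaneous (proceeds forward).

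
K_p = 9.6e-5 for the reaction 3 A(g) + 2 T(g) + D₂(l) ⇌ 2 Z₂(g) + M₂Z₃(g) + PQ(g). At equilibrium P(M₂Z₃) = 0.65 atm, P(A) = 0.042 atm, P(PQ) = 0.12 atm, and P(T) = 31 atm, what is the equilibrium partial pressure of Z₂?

(D₂ is a pure liquid — omitted from K_p.)
At equilibrium, K_p = P(Z₂)²·P(M₂Z₃)·P(PQ) / (P(A)³·P(T)²) = 9.6e-5.
(P(Z₂))²·(0.65)·(0.12) / ((0.042)³·(31)²) = 9.6e-5
P(Z₂)² = 8.76e-5 ⇒ P(Z₂) = 0.0094 atm

P(Z₂) = 0.0094 atm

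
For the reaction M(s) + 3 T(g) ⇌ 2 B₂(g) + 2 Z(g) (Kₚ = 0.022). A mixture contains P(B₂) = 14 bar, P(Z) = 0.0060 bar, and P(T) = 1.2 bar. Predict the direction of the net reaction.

forward (toward products)

(M is a pure solid — omitted from Qₚ.)
Qₚ = P(B₂)²·P(Z)² / P(T)³ = (14)²·(0.0060)² / (1.2)³ = 0.0041
Qₚ = 0.0041 < Kₚ = 0.022, so the forward reaction proceeds.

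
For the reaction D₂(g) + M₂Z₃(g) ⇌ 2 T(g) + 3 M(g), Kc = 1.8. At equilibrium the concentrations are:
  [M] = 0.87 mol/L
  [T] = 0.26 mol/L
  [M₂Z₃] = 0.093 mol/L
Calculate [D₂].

[D₂] = 0.27 mol/L

At equilibrium, Kc = [T]²·[M]³ / ([D₂]·[M₂Z₃]) = 1.8.
(0.26)²·(0.87)³ / (([D₂])·(0.093)) = 1.8
[D₂] = 0.266 = 0.27 mol/L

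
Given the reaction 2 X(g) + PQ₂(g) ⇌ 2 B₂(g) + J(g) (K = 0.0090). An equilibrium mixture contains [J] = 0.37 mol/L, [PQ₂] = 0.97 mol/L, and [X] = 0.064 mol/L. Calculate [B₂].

At equilibrium, K = [B₂]²·[J] / ([X]²·[PQ₂]) = 0.0090.
([B₂])²·(0.37) / ((0.064)²·(0.97)) = 0.0090
[B₂]² = 9.66×10⁻⁵ ⇒ [B₂] = 0.0098 mol/L

[B₂] = 0.0098 mol/L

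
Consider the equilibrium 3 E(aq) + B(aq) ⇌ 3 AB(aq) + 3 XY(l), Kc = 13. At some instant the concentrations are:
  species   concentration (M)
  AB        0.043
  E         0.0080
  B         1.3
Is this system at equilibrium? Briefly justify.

(XY is a pure liquid — omitted from Qc.)
Qc = [AB]³ / ([E]³·[B]) = (0.043)³ / ((0.0080)³·(1.3)) = 120
Qc = 120 > Kc = 13: net reverse reaction.

no; Q > K, reaction proceeds in reverse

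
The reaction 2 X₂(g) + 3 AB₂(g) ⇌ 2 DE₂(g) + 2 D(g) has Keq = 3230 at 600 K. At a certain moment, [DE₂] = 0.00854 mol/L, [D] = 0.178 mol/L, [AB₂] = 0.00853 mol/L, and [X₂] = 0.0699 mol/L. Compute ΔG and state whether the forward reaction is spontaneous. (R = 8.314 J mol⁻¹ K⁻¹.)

ΔG = -7.20 kJ/mol; the forward reaction is spontaneous

Q = [DE₂]²·[D]² / ([X₂]²·[AB₂]³) = (0.00854)²·(0.178)² / ((0.0699)²·(0.00853)³) = 762
ΔG = RT ln(Q/Keq) = (8.314 J mol⁻¹ K⁻¹)(600 K) × ln(762/3230)
   = (4.988 kJ/mol)(-1.444) = -7.20 kJ/mol
ΔG < 0, so the forward reaction is spontaneous (proceeds forward).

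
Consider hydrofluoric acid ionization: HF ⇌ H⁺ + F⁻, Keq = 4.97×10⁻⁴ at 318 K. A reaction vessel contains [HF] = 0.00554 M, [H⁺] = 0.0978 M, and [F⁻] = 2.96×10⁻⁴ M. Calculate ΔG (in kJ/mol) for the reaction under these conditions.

ΔG = 6.22 kJ/mol

Q = [H⁺]·[F⁻] / [HF] = (0.0978)·(2.96×10⁻⁴) / (0.00554) = 0.00523
ΔG = RT ln(Q/Keq) = (8.314 J mol⁻¹ K⁻¹)(318 K) × ln(0.00523/4.97×10⁻⁴)
   = (2.644 kJ/mol)(2.354) = 6.22 kJ/mol
ΔG > 0, so the forward reaction is non-spontaneous (proceeds in reverse).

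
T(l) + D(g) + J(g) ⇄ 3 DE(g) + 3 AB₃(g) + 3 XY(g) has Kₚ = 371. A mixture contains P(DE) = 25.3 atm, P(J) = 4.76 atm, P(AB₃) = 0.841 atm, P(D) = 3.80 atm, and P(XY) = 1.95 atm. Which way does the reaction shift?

in the reverse direction

(T is a pure liquid — omitted from Qₚ.)
Qₚ = P(DE)³·P(AB₃)³·P(XY)³ / (P(D)·P(J)) = (25.3)³·(0.841)³·(1.95)³ / ((3.80)·(4.76)) = 3950
Qₚ = 3950 > Kₚ = 371, so the reverse reaction proceeds.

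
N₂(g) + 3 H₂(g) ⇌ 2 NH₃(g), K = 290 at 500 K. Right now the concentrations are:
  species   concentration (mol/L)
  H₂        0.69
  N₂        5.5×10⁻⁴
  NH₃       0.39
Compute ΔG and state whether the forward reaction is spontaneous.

Q = [NH₃]² / ([N₂]·[H₂]³) = (0.39)² / ((5.5×10⁻⁴)·(0.69)³) = 842
ΔG = RT ln(Q/K) = (8.314 J mol⁻¹ K⁻¹)(500 K) × ln(842/290)
   = (4.157 kJ/mol)(1.066) = 4.43 kJ/mol
ΔG > 0, so the forward reaction is non-spontaneous (proceeds in reverse).

ΔG = 4.43 kJ/mol; the forward reaction is non-spontaneous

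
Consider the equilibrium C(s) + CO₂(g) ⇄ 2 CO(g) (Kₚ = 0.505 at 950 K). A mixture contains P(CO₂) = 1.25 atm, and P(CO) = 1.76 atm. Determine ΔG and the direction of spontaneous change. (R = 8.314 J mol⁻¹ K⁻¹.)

ΔG = 12.6 kJ/mol; the forward reaction is non-spontaneous

(C is a pure solid — omitted from Qₚ.)
Qₚ = P(CO)² / P(CO₂) = (1.76)² / (1.25) = 2.48
ΔG = RT ln(Qₚ/Kₚ) = (8.314 J mol⁻¹ K⁻¹)(950 K) × ln(2.48/0.505)
   = (7.898 kJ/mol)(1.591) = 12.6 kJ/mol
ΔG > 0, so the forward reaction is non-spontaneous (proceeds in reverse).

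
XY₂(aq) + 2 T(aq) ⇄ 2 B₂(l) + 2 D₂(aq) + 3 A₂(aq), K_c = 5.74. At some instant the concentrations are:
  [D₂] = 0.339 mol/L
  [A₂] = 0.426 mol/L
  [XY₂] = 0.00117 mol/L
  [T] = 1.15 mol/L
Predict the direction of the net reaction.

neither direction; the system is at equilibrium

(B₂ is a pure liquid — omitted from Q_c.)
Q_c = [D₂]²·[A₂]³ / ([XY₂]·[T]²) = (0.339)²·(0.426)³ / ((0.00117)·(1.15)²) = 5.74
Q_c = 5.74 = K_c, so the system is already at equilibrium.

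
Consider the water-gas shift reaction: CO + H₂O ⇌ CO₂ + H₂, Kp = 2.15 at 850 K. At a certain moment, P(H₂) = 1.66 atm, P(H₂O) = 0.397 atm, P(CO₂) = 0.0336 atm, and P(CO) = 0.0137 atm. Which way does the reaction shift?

to the left

Qp = P(CO₂)·P(H₂) / (P(CO)·P(H₂O)) = (0.0336)·(1.66) / ((0.0137)·(0.397)) = 10.3
Qp = 10.3 > Kp = 2.15, so the reverse reaction proceeds.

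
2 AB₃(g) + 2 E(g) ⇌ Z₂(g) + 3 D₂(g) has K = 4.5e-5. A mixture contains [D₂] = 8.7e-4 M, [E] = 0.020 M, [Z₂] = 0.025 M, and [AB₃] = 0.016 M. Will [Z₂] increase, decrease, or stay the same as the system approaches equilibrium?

Q = [Z₂]·[D₂]³ / ([AB₃]²·[E]²) = (0.025)·(8.7e-4)³ / ((0.016)²·(0.020)²) = 1.6e-4
Q = 1.6e-4 > K = 4.5e-5: net reverse reaction.
Z₂ is a product, so it decreases.

decrease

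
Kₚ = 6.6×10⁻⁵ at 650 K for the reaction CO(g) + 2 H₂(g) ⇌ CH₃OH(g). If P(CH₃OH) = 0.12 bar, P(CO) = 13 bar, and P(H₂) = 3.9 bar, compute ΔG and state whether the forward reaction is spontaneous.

Qₚ = P(CH₃OH) / (P(CO)·P(H₂)²) = (0.12) / ((13)·(3.9)²) = 6.07×10⁻⁴
ΔG = RT ln(Qₚ/Kₚ) = (8.314 J mol⁻¹ K⁻¹)(650 K) × ln(6.07×10⁻⁴/6.6×10⁻⁵)
   = (5.404 kJ/mol)(2.219) = 12.0 kJ/mol
ΔG > 0, so the forward reaction is non-spontaneous (proceeds in reverse).

ΔG = 12.0 kJ/mol; the forward reaction is non-spontaneous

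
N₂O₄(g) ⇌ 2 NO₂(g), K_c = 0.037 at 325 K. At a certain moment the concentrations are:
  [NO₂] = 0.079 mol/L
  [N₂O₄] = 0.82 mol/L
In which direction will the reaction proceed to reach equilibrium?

Q_c = [NO₂]² / [N₂O₄] = (0.079)² / (0.82) = 0.0076
Q_c = 0.0076 < K_c = 0.037, so the forward reaction proceeds.

toward products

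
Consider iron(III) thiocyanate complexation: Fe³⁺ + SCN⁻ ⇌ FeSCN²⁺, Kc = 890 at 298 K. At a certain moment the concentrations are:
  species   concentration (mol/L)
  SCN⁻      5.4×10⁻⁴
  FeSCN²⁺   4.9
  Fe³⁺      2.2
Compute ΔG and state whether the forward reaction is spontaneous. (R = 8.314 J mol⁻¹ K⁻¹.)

ΔG = 3.80 kJ/mol; the forward reaction is non-spontaneous

Qc = [FeSCN²⁺] / ([Fe³⁺]·[SCN⁻]) = (4.9) / ((2.2)·(5.4×10⁻⁴)) = 4120
ΔG = RT ln(Qc/Kc) = (8.314 J mol⁻¹ K⁻¹)(298 K) × ln(4120/890)
   = (2.478 kJ/mol)(1.532) = 3.80 kJ/mol
ΔG > 0, so the forward reaction is non-spontaneous (proceeds in reverse).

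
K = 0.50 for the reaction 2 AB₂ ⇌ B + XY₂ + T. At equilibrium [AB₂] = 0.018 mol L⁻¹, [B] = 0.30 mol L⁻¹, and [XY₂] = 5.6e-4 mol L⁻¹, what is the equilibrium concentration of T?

At equilibrium, K = [B]·[XY₂]·[T] / [AB₂]² = 0.50.
(0.30)·(5.6e-4)·([T]) / (0.018)² = 0.50
[T] = 0.964 = 0.96 mol L⁻¹

[T] = 0.96 mol L⁻¹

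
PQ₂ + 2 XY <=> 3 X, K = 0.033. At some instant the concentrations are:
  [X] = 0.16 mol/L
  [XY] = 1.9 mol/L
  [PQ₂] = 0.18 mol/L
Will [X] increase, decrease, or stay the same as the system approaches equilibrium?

increase

Q = [X]³ / ([PQ₂]·[XY]²) = (0.16)³ / ((0.18)·(1.9)²) = 0.0063
Q = 0.0063 < K = 0.033: net forward reaction.
X is a product, so it increases.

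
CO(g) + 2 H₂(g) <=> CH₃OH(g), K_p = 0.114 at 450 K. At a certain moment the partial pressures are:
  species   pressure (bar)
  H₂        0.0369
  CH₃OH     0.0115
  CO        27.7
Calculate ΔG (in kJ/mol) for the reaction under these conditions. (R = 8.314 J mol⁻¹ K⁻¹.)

Q_p = P(CH₃OH) / (P(CO)·P(H₂)²) = (0.0115) / ((27.7)·(0.0369)²) = 0.305
ΔG = RT ln(Q_p/K_p) = (8.314 J mol⁻¹ K⁻¹)(450 K) × ln(0.305/0.114)
   = (3.741 kJ/mol)(0.9841) = 3.68 kJ/mol
ΔG > 0, so the forward reaction is non-spontaneous (proceeds in reverse).

ΔG = 3.68 kJ/mol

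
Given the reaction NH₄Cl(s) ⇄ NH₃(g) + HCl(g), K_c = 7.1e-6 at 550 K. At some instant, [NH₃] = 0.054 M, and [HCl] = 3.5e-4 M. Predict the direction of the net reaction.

(NH₄Cl is a pure solid — omitted from Q_c.)
Q_c = [NH₃]·[HCl] = (0.054)·(3.5e-4) = 1.9e-5
Q_c = 1.9e-5 > K_c = 7.1e-6, so the reverse reaction proceeds.

reverse (toward reactants)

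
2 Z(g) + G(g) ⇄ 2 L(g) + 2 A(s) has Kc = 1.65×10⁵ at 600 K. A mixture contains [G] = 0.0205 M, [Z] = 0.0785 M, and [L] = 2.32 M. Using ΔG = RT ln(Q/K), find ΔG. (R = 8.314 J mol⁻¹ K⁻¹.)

(A is a pure solid — omitted from Qc.)
Qc = [L]² / ([Z]²·[G]) = (2.32)² / ((0.0785)²·(0.0205)) = 42600
ΔG = RT ln(Qc/Kc) = (8.314 J mol⁻¹ K⁻¹)(600 K) × ln(42600/1.65×10⁵)
   = (4.988 kJ/mol)(-1.354) = -6.75 kJ/mol
ΔG < 0, so the forward reaction is spontaneous (proceeds forward).

ΔG = -6.75 kJ/mol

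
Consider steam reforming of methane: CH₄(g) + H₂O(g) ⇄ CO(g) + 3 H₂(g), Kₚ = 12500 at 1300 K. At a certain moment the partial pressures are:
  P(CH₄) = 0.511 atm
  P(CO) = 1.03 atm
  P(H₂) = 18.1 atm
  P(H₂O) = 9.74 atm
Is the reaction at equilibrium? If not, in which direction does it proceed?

to the right

Qₚ = P(CO)·P(H₂)³ / (P(CH₄)·P(H₂O)) = (1.03)·(18.1)³ / ((0.511)·(9.74)) = 1230
Qₚ = 1230 < Kₚ = 12500, so the forward reaction proceeds.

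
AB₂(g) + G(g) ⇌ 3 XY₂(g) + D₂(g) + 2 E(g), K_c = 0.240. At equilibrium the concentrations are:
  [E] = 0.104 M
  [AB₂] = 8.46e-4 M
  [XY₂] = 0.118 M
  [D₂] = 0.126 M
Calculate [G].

At equilibrium, K_c = [XY₂]³·[D₂]·[E]² / ([AB₂]·[G]) = 0.240.
(0.118)³·(0.126)·(0.104)² / ((8.46e-4)·([G])) = 0.240
[G] = 0.0110 M

[G] = 0.0110 M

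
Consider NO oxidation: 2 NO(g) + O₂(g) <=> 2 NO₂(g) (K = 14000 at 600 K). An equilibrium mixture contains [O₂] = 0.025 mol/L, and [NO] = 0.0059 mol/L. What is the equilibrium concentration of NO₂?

[NO₂] = 0.11 mol/L

At equilibrium, K = [NO₂]² / ([NO]²·[O₂]) = 14000.
([NO₂])² / ((0.0059)²·(0.025)) = 14000
[NO₂]² = 0.0122 ⇒ [NO₂] = 0.11 mol/L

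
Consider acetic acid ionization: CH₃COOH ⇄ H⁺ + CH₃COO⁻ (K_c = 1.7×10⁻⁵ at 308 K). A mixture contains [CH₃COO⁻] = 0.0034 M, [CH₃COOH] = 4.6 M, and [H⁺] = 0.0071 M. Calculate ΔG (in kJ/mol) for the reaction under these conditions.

ΔG = -3.01 kJ/mol

Q_c = [H⁺]·[CH₃COO⁻] / [CH₃COOH] = (0.0071)·(0.0034) / (4.6) = 5.25×10⁻⁶
ΔG = RT ln(Q_c/K_c) = (8.314 J mol⁻¹ K⁻¹)(308 K) × ln(5.25×10⁻⁶/1.7×10⁻⁵)
   = (2.561 kJ/mol)(-1.175) = -3.01 kJ/mol
ΔG < 0, so the forward reaction is spontaneous (proceeds forward).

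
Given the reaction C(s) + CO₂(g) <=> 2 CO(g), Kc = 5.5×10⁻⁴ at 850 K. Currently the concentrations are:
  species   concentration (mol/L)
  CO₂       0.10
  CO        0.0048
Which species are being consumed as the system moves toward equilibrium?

C, CO₂ (reactants)

(C is a pure solid — omitted from Qc.)
Qc = [CO]² / [CO₂] = (0.0048)² / (0.10) = 2.3×10⁻⁴
Qc = 2.3×10⁻⁴ < Kc = 5.5×10⁻⁴: net forward reaction.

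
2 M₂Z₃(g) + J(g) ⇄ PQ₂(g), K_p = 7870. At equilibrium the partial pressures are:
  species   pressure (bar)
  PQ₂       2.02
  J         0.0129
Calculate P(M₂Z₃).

P(M₂Z₃) = 0.141 bar

At equilibrium, K_p = P(PQ₂) / (P(M₂Z₃)²·P(J)) = 7870.
(2.02) / ((P(M₂Z₃))²·(0.0129)) = 7870
P(M₂Z₃)² = 0.0199 ⇒ P(M₂Z₃) = 0.141 bar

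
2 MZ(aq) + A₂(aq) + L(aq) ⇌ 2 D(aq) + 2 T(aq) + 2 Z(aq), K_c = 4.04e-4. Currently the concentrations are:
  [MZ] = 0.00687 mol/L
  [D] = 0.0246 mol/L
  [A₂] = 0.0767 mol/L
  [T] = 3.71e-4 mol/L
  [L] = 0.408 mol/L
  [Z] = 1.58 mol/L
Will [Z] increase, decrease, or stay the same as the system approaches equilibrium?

Q_c = [D]²·[T]²·[Z]² / ([MZ]²·[A₂]·[L]) = (0.0246)²·(3.71e-4)²·(1.58)² / ((0.00687)²·(0.0767)·(0.408)) = 1.41e-4
Q_c = 1.41e-4 < K_c = 4.04e-4: net forward reaction.
Z is a product, so it increases.

increase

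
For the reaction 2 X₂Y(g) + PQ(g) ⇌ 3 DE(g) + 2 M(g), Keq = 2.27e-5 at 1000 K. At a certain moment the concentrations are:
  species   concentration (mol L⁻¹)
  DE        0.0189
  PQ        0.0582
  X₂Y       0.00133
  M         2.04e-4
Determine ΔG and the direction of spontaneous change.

ΔG = -17.6 kJ/mol; the forward reaction is spontaneous

Q = [DE]³·[M]² / ([X₂Y]²·[PQ]) = (0.0189)³·(2.04e-4)² / ((0.00133)²·(0.0582)) = 2.73e-6
ΔG = RT ln(Q/Keq) = (8.314 J mol⁻¹ K⁻¹)(1000 K) × ln(2.73e-6/2.27e-5)
   = (8.314 kJ/mol)(-2.118) = -17.6 kJ/mol
ΔG < 0, so the forward reaction is spontaneous (proceeds forward).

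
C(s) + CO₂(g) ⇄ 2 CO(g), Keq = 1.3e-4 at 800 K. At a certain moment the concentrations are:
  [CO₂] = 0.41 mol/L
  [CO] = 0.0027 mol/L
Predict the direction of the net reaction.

(C is a pure solid — omitted from Q.)
Q = [CO]² / [CO₂] = (0.0027)² / (0.41) = 1.8e-5
Q = 1.8e-5 < Keq = 1.3e-4, so the forward reaction proceeds.

in the forward direction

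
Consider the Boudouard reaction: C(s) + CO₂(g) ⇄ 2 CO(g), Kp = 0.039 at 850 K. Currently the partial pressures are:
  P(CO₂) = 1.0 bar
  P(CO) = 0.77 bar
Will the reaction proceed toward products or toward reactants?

toward reactants

(C is a pure solid — omitted from Qp.)
Qp = P(CO)² / P(CO₂) = (0.77)² / (1.0) = 0.59
Qp = 0.59 > Kp = 0.039, so the reverse reaction proceeds.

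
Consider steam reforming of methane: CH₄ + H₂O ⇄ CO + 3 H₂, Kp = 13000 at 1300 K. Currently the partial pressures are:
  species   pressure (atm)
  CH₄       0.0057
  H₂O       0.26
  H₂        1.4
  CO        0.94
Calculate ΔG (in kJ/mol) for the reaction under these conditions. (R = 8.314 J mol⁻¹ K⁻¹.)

ΔG = -21.7 kJ/mol

Qp = P(CO)·P(H₂)³ / (P(CH₄)·P(H₂O)) = (0.94)·(1.4)³ / ((0.0057)·(0.26)) = 1740
ΔG = RT ln(Qp/Kp) = (8.314 J mol⁻¹ K⁻¹)(1300 K) × ln(1740/13000)
   = (10.81 kJ/mol)(-2.011) = -21.7 kJ/mol
ΔG < 0, so the forward reaction is spontaneous (proceeds forward).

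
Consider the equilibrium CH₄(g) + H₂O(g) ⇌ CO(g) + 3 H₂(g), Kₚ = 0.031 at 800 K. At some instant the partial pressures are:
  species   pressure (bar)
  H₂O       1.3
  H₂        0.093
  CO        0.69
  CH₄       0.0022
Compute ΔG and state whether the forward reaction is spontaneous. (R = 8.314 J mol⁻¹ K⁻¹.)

Qₚ = P(CO)·P(H₂)³ / (P(CH₄)·P(H₂O)) = (0.69)·(0.093)³ / ((0.0022)·(1.3)) = 0.194
ΔG = RT ln(Qₚ/Kₚ) = (8.314 J mol⁻¹ K⁻¹)(800 K) × ln(0.194/0.031)
   = (6.651 kJ/mol)(1.834) = 12.2 kJ/mol
ΔG > 0, so the forward reaction is non-spontaneous (proceeds in reverse).

ΔG = 12.2 kJ/mol; the forward reaction is non-spontaneous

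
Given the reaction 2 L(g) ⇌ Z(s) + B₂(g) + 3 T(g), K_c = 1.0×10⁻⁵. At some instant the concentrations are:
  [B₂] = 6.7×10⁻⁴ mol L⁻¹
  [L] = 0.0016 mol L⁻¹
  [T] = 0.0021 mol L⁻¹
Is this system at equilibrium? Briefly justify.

(Z is a pure solid — omitted from Q_c.)
Q_c = [B₂]·[T]³ / [L]² = (6.7×10⁻⁴)·(0.0021)³ / (0.0016)² = 2.4×10⁻⁶
Q_c = 2.4×10⁻⁶ < K_c = 1.0×10⁻⁵: net forward reaction.

no; Q < K, reaction proceeds forward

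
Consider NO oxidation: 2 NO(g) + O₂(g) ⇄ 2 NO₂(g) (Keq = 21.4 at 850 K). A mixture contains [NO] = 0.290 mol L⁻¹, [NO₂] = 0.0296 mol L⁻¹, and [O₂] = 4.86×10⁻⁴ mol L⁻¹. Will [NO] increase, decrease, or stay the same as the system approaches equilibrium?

stay the same

Q = [NO₂]² / ([NO]²·[O₂]) = (0.0296)² / ((0.290)²·(4.86×10⁻⁴)) = 21.4
Q = 21.4 = Keq; the system is at equilibrium.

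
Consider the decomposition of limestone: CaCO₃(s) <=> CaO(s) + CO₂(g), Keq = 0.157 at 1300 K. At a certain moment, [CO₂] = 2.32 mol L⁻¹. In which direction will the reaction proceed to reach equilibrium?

(CaCO₃, CaO are pure solids — omitted from Q.)
Q = [CO₂] = 2.32
Q = 2.32 > Keq = 0.157, so the reverse reaction proceeds.

toward reactants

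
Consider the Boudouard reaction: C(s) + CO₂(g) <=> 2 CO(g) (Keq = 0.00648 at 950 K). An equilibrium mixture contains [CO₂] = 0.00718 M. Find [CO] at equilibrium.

(C is a pure solid — omitted from Keq.)
At equilibrium, Keq = [CO]² / [CO₂] = 0.00648.
([CO])² / (0.00718) = 0.00648
[CO]² = 4.65×10⁻⁵ ⇒ [CO] = 0.00682 M

[CO] = 0.00682 M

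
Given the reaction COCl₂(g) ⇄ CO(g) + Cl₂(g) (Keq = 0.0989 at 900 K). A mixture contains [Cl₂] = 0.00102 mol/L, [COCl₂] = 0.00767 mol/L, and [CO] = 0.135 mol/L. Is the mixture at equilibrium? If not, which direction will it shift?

no; Q < K, reaction proceeds forward

Q = [CO]·[Cl₂] / [COCl₂] = (0.135)·(0.00102) / (0.00767) = 0.0180
Q = 0.0180 < Keq = 0.0989: net forward reaction.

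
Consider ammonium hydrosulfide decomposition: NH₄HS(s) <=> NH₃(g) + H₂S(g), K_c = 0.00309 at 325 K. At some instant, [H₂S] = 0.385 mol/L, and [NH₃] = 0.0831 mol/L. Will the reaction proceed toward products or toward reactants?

(NH₄HS is a pure solid — omitted from Q_c.)
Q_c = [NH₃]·[H₂S] = (0.0831)·(0.385) = 0.0320
Q_c = 0.0320 > K_c = 0.00309, so the reverse reaction proceeds.

to the left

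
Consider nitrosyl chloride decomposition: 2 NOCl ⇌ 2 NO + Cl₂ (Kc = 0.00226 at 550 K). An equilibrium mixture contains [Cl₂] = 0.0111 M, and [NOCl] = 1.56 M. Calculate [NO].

[NO] = 0.704 M

At equilibrium, Kc = [NO]²·[Cl₂] / [NOCl]² = 0.00226.
([NO])²·(0.0111) / (1.56)² = 0.00226
[NO]² = 0.495 ⇒ [NO] = 0.704 M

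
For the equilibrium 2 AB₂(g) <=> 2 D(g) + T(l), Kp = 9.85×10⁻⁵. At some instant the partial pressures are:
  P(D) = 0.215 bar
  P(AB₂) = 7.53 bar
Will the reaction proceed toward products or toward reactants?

to the left

(T is a pure liquid — omitted from Qp.)
Qp = P(D)² / P(AB₂)² = (0.215)² / (7.53)² = 8.15×10⁻⁴
Qp = 8.15×10⁻⁴ > Kp = 9.85×10⁻⁵, so the reverse reaction proceeds.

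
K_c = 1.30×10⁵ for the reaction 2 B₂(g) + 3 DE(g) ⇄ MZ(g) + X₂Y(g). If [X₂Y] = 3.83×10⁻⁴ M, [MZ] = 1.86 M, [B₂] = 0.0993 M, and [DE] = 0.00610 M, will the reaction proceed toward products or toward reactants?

in the reverse direction

Q_c = [MZ]·[X₂Y] / ([B₂]²·[DE]³) = (1.86)·(3.83×10⁻⁴) / ((0.0993)²·(0.00610)³) = 3.18×10⁵
Q_c = 3.18×10⁵ > K_c = 1.30×10⁵, so the reverse reaction proceeds.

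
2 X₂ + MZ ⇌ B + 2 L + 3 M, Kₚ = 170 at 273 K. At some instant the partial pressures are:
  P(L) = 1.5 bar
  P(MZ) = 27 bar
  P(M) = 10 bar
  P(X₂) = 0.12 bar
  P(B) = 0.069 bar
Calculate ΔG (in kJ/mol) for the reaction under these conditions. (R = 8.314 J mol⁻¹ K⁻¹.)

Qₚ = P(B)·P(L)²·P(M)³ / (P(X₂)²·P(MZ)) = (0.069)·(1.5)²·(10)³ / ((0.12)²·(27)) = 399
ΔG = RT ln(Qₚ/Kₚ) = (8.314 J mol⁻¹ K⁻¹)(273 K) × ln(399/170)
   = (2.270 kJ/mol)(0.8532) = 1.94 kJ/mol
ΔG > 0, so the forward reaction is non-spontaneous (proceeds in reverse).

ΔG = 1.94 kJ/mol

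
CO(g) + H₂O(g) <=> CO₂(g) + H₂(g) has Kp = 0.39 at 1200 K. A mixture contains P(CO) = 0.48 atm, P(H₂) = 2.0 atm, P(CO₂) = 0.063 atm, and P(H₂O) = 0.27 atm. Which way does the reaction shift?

Qp = P(CO₂)·P(H₂) / (P(CO)·P(H₂O)) = (0.063)·(2.0) / ((0.48)·(0.27)) = 0.97
Qp = 0.97 > Kp = 0.39, so the reverse reaction proceeds.

to the left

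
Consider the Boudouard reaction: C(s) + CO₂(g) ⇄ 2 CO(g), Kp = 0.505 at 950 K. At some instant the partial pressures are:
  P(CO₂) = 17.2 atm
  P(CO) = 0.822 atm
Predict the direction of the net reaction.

toward products

(C is a pure solid — omitted from Qp.)
Qp = P(CO)² / P(CO₂) = (0.822)² / (17.2) = 0.0393
Qp = 0.0393 < Kp = 0.505, so the forward reaction proceeds.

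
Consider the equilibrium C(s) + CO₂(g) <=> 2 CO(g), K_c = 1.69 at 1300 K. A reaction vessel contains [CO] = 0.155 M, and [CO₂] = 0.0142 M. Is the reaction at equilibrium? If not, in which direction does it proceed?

at equilibrium

(C is a pure solid — omitted from Q_c.)
Q_c = [CO]² / [CO₂] = (0.155)² / (0.0142) = 1.69
Q_c = 1.69 = K_c, so the system is already at equilibrium.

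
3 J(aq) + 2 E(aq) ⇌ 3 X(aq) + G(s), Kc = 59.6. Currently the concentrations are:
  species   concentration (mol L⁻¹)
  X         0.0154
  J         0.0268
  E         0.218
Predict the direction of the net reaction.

to the right

(G is a pure solid — omitted from Qc.)
Qc = [X]³ / ([J]³·[E]²) = (0.0154)³ / ((0.0268)³·(0.218)²) = 3.99
Qc = 3.99 < Kc = 59.6, so the forward reaction proceeds.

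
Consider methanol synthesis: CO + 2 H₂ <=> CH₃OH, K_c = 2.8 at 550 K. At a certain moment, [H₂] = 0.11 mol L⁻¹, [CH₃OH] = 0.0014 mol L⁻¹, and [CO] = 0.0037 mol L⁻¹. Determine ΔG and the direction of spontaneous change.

ΔG = 11.0 kJ/mol; the forward reaction is non-spontaneous

Q_c = [CH₃OH] / ([CO]·[H₂]²) = (0.0014) / ((0.0037)·(0.11)²) = 31.3
ΔG = RT ln(Q_c/K_c) = (8.314 J mol⁻¹ K⁻¹)(550 K) × ln(31.3/2.8)
   = (4.573 kJ/mol)(2.414) = 11.0 kJ/mol
ΔG > 0, so the forward reaction is non-spontaneous (proceeds in reverse).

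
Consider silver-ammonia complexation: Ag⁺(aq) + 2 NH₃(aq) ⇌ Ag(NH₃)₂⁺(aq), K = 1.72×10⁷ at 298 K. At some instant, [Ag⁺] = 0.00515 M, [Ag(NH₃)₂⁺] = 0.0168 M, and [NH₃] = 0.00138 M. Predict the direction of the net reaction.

Q = [Ag(NH₃)₂⁺] / ([Ag⁺]·[NH₃]²) = (0.0168) / ((0.00515)·(0.00138)²) = 1.71×10⁶
Q = 1.71×10⁶ < K = 1.72×10⁷, so the forward reaction proceeds.

in the forward direction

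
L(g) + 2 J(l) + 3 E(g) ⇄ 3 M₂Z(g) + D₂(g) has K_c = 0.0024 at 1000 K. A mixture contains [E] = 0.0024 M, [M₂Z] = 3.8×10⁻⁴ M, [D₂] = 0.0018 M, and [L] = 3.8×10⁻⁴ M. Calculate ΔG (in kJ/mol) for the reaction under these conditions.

ΔG = 17.1 kJ/mol

(J is a pure liquid — omitted from Q_c.)
Q_c = [M₂Z]³·[D₂] / ([L]·[E]³) = (3.8×10⁻⁴)³·(0.0018) / ((3.8×10⁻⁴)·(0.0024)³) = 0.0188
ΔG = RT ln(Q_c/K_c) = (8.314 J mol⁻¹ K⁻¹)(1000 K) × ln(0.0188/0.0024)
   = (8.314 kJ/mol)(2.058) = 17.1 kJ/mol
ΔG > 0, so the forward reaction is non-spontaneous (proceeds in reverse).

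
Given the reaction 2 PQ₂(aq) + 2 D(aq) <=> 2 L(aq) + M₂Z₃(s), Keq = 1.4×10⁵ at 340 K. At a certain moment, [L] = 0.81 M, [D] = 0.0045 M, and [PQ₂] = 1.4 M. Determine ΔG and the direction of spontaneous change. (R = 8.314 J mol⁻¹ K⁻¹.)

ΔG = -6.04 kJ/mol; the forward reaction is spontaneous

(M₂Z₃ is a pure solid — omitted from Q.)
Q = [L]² / ([PQ₂]²·[D]²) = (0.81)² / ((1.4)²·(0.0045)²) = 16500
ΔG = RT ln(Q/Keq) = (8.314 J mol⁻¹ K⁻¹)(340 K) × ln(16500/1.4×10⁵)
   = (2.827 kJ/mol)(-2.138) = -6.04 kJ/mol
ΔG < 0, so the forward reaction is spontaneous (proceeds forward).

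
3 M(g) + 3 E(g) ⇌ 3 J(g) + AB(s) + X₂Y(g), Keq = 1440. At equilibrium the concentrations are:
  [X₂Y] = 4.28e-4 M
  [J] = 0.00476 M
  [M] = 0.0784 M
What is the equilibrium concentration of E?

[E] = 4.05e-4 M

(AB is a pure solid — omitted from Keq.)
At equilibrium, Keq = [J]³·[X₂Y] / ([M]³·[E]³) = 1440.
(0.00476)³·(4.28e-4) / ((0.0784)³·([E])³) = 1440
[E]³ = 6.65e-11 ⇒ [E] = 4.05e-4 M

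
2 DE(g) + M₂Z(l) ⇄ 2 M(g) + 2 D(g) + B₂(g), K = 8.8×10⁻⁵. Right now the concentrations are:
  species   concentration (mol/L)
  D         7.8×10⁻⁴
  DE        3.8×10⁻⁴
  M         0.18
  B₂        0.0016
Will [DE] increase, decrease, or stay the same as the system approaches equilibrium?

increase

(M₂Z is a pure liquid — omitted from Q.)
Q = [M]²·[D]²·[B₂] / [DE]² = (0.18)²·(7.8×10⁻⁴)²·(0.0016) / (3.8×10⁻⁴)² = 2.2×10⁻⁴
Q = 2.2×10⁻⁴ > K = 8.8×10⁻⁵: net reverse reaction.
DE is a reactant, so it increases.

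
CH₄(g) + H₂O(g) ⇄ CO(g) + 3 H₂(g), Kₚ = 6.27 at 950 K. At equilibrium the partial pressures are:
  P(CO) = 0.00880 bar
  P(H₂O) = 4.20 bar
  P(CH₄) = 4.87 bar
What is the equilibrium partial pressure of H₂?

At equilibrium, Kₚ = P(CO)·P(H₂)³ / (P(CH₄)·P(H₂O)) = 6.27.
(0.00880)·(P(H₂))³ / ((4.87)·(4.20)) = 6.27
P(H₂)³ = 14600 ⇒ P(H₂) = 24.4 bar

P(H₂) = 24.4 bar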